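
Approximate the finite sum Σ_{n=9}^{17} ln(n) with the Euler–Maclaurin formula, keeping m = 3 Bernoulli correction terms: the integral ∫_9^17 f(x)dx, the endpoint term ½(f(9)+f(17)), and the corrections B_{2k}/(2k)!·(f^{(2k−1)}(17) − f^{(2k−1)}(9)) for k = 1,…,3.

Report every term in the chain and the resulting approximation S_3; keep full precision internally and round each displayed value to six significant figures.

Integral: ∫_9^17 ln(x) dx = 20.3896.
½[f(9) + f(17)] = ½[2.19722 + 2.83321] = 2.51522.
Running total after boundary: 22.9048.
Order-1 term: 1/12 · (0.0588235 − 0.111111) = -0.00435730.
Running total after k=1: 22.9005.
Order-2 term: −1/720 · (0.000407083 − 0.00274348) = 3.24500e-06.
Running total after k=2: 22.9005.
Order-3 term: 1/30240 · (1.69031e-05 − 0.000406442) = -1.28816e-08.

S_3 ≈ 22.9005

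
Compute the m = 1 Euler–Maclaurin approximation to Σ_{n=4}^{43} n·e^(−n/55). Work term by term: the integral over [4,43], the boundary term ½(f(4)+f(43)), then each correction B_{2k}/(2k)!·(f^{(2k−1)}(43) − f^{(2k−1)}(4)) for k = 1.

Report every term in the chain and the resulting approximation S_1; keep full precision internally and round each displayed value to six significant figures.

Integral: ∫_4^43 x·e^(−x/55) dx = 551.057.
Endpoint term: (f(4) + f(43))/2 = (3.71942 + 19.6757)/2 = 11.6975.
So far: 562.755.
Order-1 term: 1/12 · (0.0998342 − 0.862229) = -0.0635329.

S_1 ≈ 562.691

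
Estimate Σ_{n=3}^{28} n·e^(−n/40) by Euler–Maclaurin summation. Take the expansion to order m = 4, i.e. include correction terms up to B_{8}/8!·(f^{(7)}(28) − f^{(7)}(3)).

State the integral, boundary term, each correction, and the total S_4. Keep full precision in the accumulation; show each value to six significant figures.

S_4 ≈ 253.291

The integral term ∫_3^28 x·e^(−x/40) dx = 245.007.
Boundary: ½(f(3) + f(28)) = ½(2.78323 + 13.9044) = 8.34381.
Integral + boundary = 253.351.
Correction k=1: B_{2}/2! · (f^{(1)}(28) − f^{(1)}(3)) = 1/12 · (0.148976 − 0.858163) = -0.0590989.
After k=1: 253.291.
Correction k=2: B_{4}/4! · (f^{(3)}(28) − f^{(3)}(3)) = −1/720 · (0.000713841 − 0.00169603) = 1.36415e-06.
After k=2: 253.291.
Correction k=3: B_{6}/6! · (f^{(5)}(28) − f^{(5)}(3)) = 1/30240 · (8.34108e-07 − 1.78482e-06) = -3.14389e-11.
After k=3: 253.291.
Correction k=4: B_{8}/8! · (f^{(7)}(28) − f^{(7)}(3)) = −1/1209600 · (7.63791e-10 − 1.56851e-09) = 6.65278e-16.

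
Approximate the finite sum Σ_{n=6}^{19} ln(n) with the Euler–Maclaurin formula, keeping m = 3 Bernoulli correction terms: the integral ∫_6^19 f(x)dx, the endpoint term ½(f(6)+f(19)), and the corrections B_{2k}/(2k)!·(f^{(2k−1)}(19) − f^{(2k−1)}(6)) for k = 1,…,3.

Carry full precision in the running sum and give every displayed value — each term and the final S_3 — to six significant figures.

Integral: ∫_6^19 ln(x) dx = 32.1938.
Boundary: ½(f(6) + f(19)) = ½(1.79176 + 2.94444) = 2.36810.
Running total after boundary: 34.5619.
Order-1 term: 1/12 · (0.0526316 − 0.166667) = -0.00950292.
After k=1: 34.5524.
Order-2 term: −1/720 · (0.000291588 − 0.00925926) = 1.24551e-05.
After k=2: 34.5524.
Order-3 term: 1/30240 · (9.69267e-06 − 0.00308642) = -1.01744e-07.

S_3 ≈ 34.5524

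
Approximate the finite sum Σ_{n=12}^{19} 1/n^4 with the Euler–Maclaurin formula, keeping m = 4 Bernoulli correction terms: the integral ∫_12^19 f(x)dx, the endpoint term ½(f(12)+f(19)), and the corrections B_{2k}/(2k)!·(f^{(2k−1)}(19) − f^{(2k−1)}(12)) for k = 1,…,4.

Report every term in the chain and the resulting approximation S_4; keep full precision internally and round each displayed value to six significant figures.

Integral: ∫_12^19 1/x^4 dx = 0.000144303.
Endpoint term: (f(12) + f(19))/2 = (4.82253e-05 + 7.67336e-06)/2 = 2.79493e-05.
So far: 0.000172253.
Correction k=1: B_{2}/2! · (f^{(1)}(19) − f^{(1)}(12)) = 1/12 · (-1.61544e-06 − (-1.60751e-05)) = 1.20497e-06.
Running total after k=1: 0.000173458.
Correction k=2: B_{4}/4! · (f^{(3)}(19) − f^{(3)}(12)) = −1/720 · (-1.34247e-07 − (-3.34898e-06)) = -4.46491e-09.
Running total after k=2: 0.000173453.
Correction k=3: B_{6}/6! · (f^{(5)}(19) − f^{(5)}(12)) = 1/30240 · (-2.08251e-08 − (-1.30238e-06)) = 4.23795e-11.
Running total after k=3: 0.000173453.
Correction k=4: B_{8}/8! · (f^{(7)}(19) − f^{(7)}(12)) = −1/1209600 · (-5.19185e-09 − (-8.13988e-07)) = -6.68648e-13.

S_4 ≈ 0.000173453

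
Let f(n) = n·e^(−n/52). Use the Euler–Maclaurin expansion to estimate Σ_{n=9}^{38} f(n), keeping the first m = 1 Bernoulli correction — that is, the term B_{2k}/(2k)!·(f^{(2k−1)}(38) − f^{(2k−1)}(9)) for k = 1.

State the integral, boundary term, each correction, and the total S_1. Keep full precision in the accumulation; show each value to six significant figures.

S_1 ≈ 427.170

Integral: ∫_9^38 x·e^(−x/52) dx = 414.283.
Boundary: ½(f(9) + f(38)) = ½(7.56966 + 18.2985) = 12.9341.
Running total after boundary: 427.217.
Order-1 term: 1/12 · (0.129645 − 0.695503) = -0.0471548.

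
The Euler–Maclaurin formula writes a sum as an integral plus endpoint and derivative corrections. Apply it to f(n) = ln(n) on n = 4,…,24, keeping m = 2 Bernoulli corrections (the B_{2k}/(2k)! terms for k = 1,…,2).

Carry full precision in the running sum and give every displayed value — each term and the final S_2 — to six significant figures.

S_2 ≈ 52.9930

∫_4^24 ln(x) dx evaluates to 50.7281.
Boundary: ½(f(4) + f(24)) = ½(1.38629 + 3.17805) = 2.28217.
So far: 53.0103.
k=1: B_{2}/(2)! × [f^{(1)}(24) − f^{(1)}(4)] = 1/12 × (0.0416667 − 0.250000) = -0.0173611.
Running total after k=1: 52.9929.
k=2: B_{4}/(4)! × [f^{(3)}(24) − f^{(3)}(4)] = −1/720 × (0.000144676 − 0.0312500) = 4.32018e-05.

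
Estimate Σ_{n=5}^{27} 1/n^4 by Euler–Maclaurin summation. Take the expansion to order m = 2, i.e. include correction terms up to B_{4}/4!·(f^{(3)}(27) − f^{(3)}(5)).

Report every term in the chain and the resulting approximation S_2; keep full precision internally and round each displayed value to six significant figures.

∫_5^27 1/x^4 dx evaluates to 0.00264973.
½[f(5) + f(27)] = ½[0.00160000 + 1.88168e-06] = 0.000800941.
So far: 0.00345067.
Order-1 term: 1/12 · (-2.78767e-07 − (-0.00128000)) = 0.000106643.
After k=1: 0.00355732.
Order-2 term: −1/720 · (-1.14719e-08 − (-0.00153600)) = -2.13332e-06.

S_2 ≈ 0.00355518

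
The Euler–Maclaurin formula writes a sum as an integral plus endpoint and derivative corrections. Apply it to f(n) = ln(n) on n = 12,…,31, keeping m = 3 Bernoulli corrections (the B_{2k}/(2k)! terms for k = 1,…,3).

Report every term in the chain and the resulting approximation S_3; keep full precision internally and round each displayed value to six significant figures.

∫_12^31 ln(x) dx evaluates to 57.6347.
Boundary: ½(f(12) + f(31)) = ½(2.48491 + 3.43399) = 2.95945.
Integral + boundary = 60.5942.
Order-1 term: 1/12 · (0.0322581 − 0.0833333) = -0.00425627.
Partial sum through k=1: 60.5899.
Order-2 term: −1/720 · (6.71344e-05 − 0.00115741) = 1.51427e-06.
Partial sum through k=2: 60.5899.
Order-3 term: 1/30240 · (8.38306e-07 − 9.64506e-05) = -3.16178e-09.

S_3 ≈ 60.5899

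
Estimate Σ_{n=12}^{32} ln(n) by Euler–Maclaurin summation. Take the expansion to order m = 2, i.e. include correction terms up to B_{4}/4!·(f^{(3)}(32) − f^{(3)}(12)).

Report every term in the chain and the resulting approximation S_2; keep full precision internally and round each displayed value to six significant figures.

Integral: ∫_12^32 ln(x) dx = 61.0847.
Endpoint term: (f(12) + f(32))/2 = (2.48491 + 3.46574)/2 = 2.97532.
So far: 64.0600.
k=1: B_{2}/(2)! × [f^{(1)}(32) − f^{(1)}(12)] = 1/12 × (0.0312500 − 0.0833333) = -0.00434028.
Partial sum through k=1: 64.0557.
k=2: B_{4}/(4)! × [f^{(3)}(32) − f^{(3)}(12)] = −1/720 × (6.10352e-05 − 0.00115741) = 1.52274e-06.

S_2 ≈ 64.0557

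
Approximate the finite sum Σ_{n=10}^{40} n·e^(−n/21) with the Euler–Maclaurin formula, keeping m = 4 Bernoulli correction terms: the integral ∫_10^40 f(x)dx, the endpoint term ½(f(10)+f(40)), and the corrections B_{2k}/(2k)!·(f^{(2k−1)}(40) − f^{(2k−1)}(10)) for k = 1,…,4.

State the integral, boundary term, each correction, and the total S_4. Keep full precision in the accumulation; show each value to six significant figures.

S_4 ≈ 219.723

∫_10^40 x·e^(−x/21) dx evaluates to 213.678.
½[f(10) + f(40)] = ½[6.21145 + 5.95432] = 6.08289.
So far: 219.761.
Correction k=1: B_{2}/2! · (f^{(1)}(40) − f^{(1)}(10)) = 1/12 · (-0.134681 − 0.325362) = -0.0383369.
After k=1: 219.723.
Correction k=2: B_{4}/4! · (f^{(3)}(40) − f^{(3)}(10)) = −1/720 · (0.000369694 − 0.00355477) = 4.42371e-06.
After k=2: 219.723.
Correction k=3: B_{6}/6! · (f^{(5)}(40) − f^{(5)}(10)) = 1/30240 · (2.36913e-06 − 1.44484e-05) = -3.99447e-10.
After k=3: 219.723.
Correction k=4: B_{8}/8! · (f^{(7)}(40) − f^{(7)}(10)) = −1/1209600 · (8.84344e-09 − 4.72475e-08) = 3.17494e-14.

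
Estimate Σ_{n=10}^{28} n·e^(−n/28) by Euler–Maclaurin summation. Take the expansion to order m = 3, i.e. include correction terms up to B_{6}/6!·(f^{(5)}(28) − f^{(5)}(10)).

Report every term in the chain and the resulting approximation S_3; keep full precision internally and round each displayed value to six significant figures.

∫_10^28 x·e^(−x/28) dx evaluates to 167.617.
½[f(10) + f(28)] = ½[6.99673 + 10.3006] = 8.64867.
Running total after boundary: 176.265.
Order-1 term: 1/12 · (0.00000 − 0.449789) = -0.0374825.
After k=1: 176.228.
Order-2 term: −1/720 · (0.000938468 − 0.00235859) = 1.97239e-06.
After k=2: 176.228.
Order-3 term: 1/30240 · (2.39405e-06 − 5.28504e-06) = -9.56014e-11.

S_3 ≈ 176.228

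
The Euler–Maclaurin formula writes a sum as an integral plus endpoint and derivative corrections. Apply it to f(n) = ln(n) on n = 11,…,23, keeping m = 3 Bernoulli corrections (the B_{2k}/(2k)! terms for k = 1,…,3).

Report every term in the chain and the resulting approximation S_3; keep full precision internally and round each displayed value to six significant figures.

Integral: ∫_11^23 ln(x) dx = 33.7395.
½[f(11) + f(23)] = ½[2.39790 + 3.13549] = 2.76669.
So far: 36.5062.
Order-1 term: 1/12 · (0.0434783 − 0.0909091) = -0.00395257.
Partial sum through k=1: 36.5023.
Order-2 term: −1/720 · (0.000164379 − 0.00150263) = 1.85868e-06.
Partial sum through k=2: 36.5023.
Order-3 term: 1/30240 · (3.72883e-06 − 0.000149021) = -4.80464e-09.

S_3 ≈ 36.5023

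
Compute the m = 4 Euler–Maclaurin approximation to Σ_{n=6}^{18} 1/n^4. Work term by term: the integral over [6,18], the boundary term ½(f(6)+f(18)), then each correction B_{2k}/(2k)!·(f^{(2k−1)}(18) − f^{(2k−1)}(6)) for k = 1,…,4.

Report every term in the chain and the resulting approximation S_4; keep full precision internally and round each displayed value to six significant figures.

S_4 ≈ 0.00191874

∫_6^18 1/x^4 dx evaluates to 0.00148605.
Endpoint term: (f(6) + f(18))/2 = (0.000771605 + 9.52599e-06)/2 = 0.000390565.
So far: 0.00187662.
Correction k=1: B_{2}/2! · (f^{(1)}(18) − f^{(1)}(6)) = 1/12 · (-2.11689e-06 − (-0.000514403)) = 4.26905e-05.
After k=1: 0.00191931.
Correction k=2: B_{4}/4! · (f^{(3)}(18) − f^{(3)}(6)) = −1/720 · (-1.96008e-07 − (-0.000428669)) = -5.95102e-07.
After k=2: 0.00191871.
Correction k=3: B_{6}/6! · (f^{(5)}(18) − f^{(5)}(6)) = 1/30240 · (-3.38779e-08 − (-0.000666819)) = 2.20498e-08.
After k=3: 0.00191874.
Correction k=4: B_{8}/8! · (f^{(7)}(18) − f^{(7)}(6)) = −1/1209600 · (-9.41053e-09 − (-0.00166705)) = -1.37817e-09.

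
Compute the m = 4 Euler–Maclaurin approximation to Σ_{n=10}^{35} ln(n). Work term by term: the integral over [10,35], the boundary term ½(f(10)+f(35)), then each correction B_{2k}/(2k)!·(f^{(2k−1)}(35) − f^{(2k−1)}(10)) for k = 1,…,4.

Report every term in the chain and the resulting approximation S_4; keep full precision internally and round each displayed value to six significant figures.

S_4 ≈ 79.3343

∫_10^35 ln(x) dx evaluates to 76.4113.
½[f(10) + f(35)] = ½[2.30259 + 3.55535] = 2.92897.
Integral + boundary = 79.3403.
k=1: B_{2}/(2)! × [f^{(1)}(35) − f^{(1)}(10)] = 1/12 × (0.0285714 − 0.100000) = -0.00595238.
Running total after k=1: 79.3343.
k=2: B_{4}/(4)! × [f^{(3)}(35) − f^{(3)}(10)] = −1/720 × (4.66472e-05 − 0.00200000) = 2.71299e-06.
Running total after k=2: 79.3343.
k=3: B_{6}/(6)! × [f^{(5)}(35) − f^{(5)}(10)] = 1/30240 × (4.56952e-07 − 0.000240000) = -7.92140e-09.
Running total after k=3: 79.3343.
k=4: B_{8}/(8)! × [f^{(7)}(35) − f^{(7)}(10)] = −1/1209600 × (1.11907e-08 − 7.20000e-05) = 5.95146e-11.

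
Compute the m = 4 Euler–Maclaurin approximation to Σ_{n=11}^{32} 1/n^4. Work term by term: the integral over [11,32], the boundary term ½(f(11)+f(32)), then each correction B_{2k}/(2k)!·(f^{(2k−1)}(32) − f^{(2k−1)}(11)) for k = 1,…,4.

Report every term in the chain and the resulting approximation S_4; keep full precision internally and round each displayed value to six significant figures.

The integral term ∫_11^32 1/x^4 dx = 0.000240266.
Boundary: ½(f(11) + f(32)) = ½(6.83013e-05 + 9.53674e-07) = 3.46275e-05.
Integral + boundary = 0.000274893.
Order-1 term: 1/12 · (-1.19209e-07 − (-2.48369e-05)) = 2.05980e-06.
After k=1: 0.000276953.
Order-2 term: −1/720 · (-3.49246e-09 − (-6.15790e-06)) = -8.54778e-09.
After k=2: 0.000276945.
Order-3 term: 1/30240 · (-1.90994e-10 − (-2.84994e-06)) = 9.42376e-11.
After k=3: 0.000276945.
Order-4 term: −1/1209600 · (-1.67866e-11 − (-2.11979e-06)) = -1.75246e-12.

S_4 ≈ 0.000276945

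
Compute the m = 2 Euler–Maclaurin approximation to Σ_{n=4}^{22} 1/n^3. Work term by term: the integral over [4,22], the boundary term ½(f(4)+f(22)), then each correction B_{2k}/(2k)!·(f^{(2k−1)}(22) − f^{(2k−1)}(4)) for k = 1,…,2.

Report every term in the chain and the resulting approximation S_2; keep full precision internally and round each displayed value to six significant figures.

S_2 ≈ 0.0390316

Integral: ∫_4^22 1/x^3 dx = 0.0302169.
½[f(4) + f(22)] = ½[0.0156250 + 9.39144e-05] = 0.00785946.
Running total after boundary: 0.0380764.
Order-1 term: 1/12 · (-1.28065e-05 − (-0.0117188)) = 0.000975495.
Partial sum through k=1: 0.0390519.
Order-2 term: −1/720 · (-5.29194e-07 − (-0.0146484)) = -2.03443e-05.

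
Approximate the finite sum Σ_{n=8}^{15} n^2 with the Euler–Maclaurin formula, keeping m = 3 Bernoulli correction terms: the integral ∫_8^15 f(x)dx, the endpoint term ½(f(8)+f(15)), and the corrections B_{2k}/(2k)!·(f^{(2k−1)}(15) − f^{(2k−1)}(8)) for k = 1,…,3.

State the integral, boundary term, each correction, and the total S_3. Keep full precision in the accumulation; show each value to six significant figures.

S_3 ≈ 1100.00

The integral term ∫_8^15 x^2 dx = 954.333.
Boundary: ½(f(8) + f(15)) = ½(64.0000 + 225.000) = 144.500.
Running total after boundary: 1098.83.
k=1: B_{2}/(2)! × [f^{(1)}(15) − f^{(1)}(8)] = 1/12 × (30.0000 − 16.0000) = 1.16667.
Partial sum through k=1: 1100.00.
k=2: B_{4}/(4)! × [f^{(3)}(15) − f^{(3)}(8)] = −1/720 × (0.00000 − 0.00000) = 0.00000.
Partial sum through k=2: 1100.00.
k=3: B_{6}/(6)! × [f^{(5)}(15) − f^{(5)}(8)] = 1/30240 × (0.00000 − 0.00000) = 0.00000.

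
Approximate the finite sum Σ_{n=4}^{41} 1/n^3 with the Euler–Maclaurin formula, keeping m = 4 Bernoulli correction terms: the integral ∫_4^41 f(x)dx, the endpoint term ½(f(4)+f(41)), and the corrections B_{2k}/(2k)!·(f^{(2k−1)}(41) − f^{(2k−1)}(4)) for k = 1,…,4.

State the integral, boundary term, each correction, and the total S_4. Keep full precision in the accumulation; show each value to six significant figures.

The integral term ∫_4^41 1/x^3 dx = 0.0309526.
Boundary: ½(f(4) + f(41)) = ½(0.0156250 + 1.45094e-05) = 0.00781975.
So far: 0.0387723.
k=1: B_{2}/(2)! × [f^{(1)}(41) − f^{(1)}(4)] = 1/12 × (-1.06166e-06 − (-0.0117188)) = 0.000976474.
Running total after k=1: 0.0397488.
k=2: B_{4}/(4)! × [f^{(3)}(41) − f^{(3)}(4)] = −1/720 × (-1.26313e-08 − (-0.0146484)) = -2.03450e-05.
Running total after k=2: 0.0397284.
k=3: B_{6}/(6)! × [f^{(5)}(41) − f^{(5)}(4)] = 1/30240 × (-3.15595e-10 − (-0.0384521)) = 1.27157e-06.
Running total after k=3: 0.0397297.
k=4: B_{8}/(8)! × [f^{(7)}(41) − f^{(7)}(4)] = −1/1209600 × (-1.35174e-11 − (-0.173035)) = -1.43051e-07.

S_4 ≈ 0.0397296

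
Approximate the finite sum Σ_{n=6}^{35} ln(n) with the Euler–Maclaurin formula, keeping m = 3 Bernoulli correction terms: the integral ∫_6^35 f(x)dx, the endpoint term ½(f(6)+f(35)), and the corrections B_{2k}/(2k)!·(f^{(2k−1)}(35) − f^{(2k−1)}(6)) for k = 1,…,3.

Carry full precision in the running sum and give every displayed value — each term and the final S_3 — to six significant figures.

S_3 ≈ 87.3487

∫_6^35 ln(x) dx evaluates to 84.6866.
½[f(6) + f(35)] = ½[1.79176 + 3.55535] = 2.67355.
Running total after boundary: 87.3602.
k=1: B_{2}/(2)! × [f^{(1)}(35) − f^{(1)}(6)] = 1/12 × (0.0285714 − 0.166667) = -0.0115079.
Partial sum through k=1: 87.3487.
k=2: B_{4}/(4)! × [f^{(3)}(35) − f^{(3)}(6)] = −1/720 × (4.66472e-05 − 0.00925926) = 1.27953e-05.
Partial sum through k=2: 87.3487.
k=3: B_{6}/(6)! × [f^{(5)}(35) − f^{(5)}(6)] = 1/30240 × (4.56952e-07 − 0.00308642) = -1.02049e-07.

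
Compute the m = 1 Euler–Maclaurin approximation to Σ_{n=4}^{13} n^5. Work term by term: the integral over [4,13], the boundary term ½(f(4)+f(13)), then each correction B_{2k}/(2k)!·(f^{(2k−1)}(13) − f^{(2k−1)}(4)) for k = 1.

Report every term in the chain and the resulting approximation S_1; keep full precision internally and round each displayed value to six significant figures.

S_1 ≈ 1.00174e+06

The integral term ∫_4^13 x^5 dx = 803786.
Endpoint term: (f(4) + f(13))/2 = (1024.00 + 371293)/2 = 186158.
Integral + boundary = 989944.
k=1: B_{2}/(2)! × [f^{(1)}(13) − f^{(1)}(4)] = 1/12 × (142805 − 1280.00) = 11793.8.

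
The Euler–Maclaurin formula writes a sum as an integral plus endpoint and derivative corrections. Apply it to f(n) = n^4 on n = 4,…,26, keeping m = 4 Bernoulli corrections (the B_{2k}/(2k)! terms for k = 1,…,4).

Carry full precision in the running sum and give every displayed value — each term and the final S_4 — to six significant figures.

The integral term ∫_4^26 x^4 dx = 2.37607e+06.
Boundary: ½(f(4) + f(26)) = ½(256.000 + 456976) = 228616.
Running total after boundary: 2.60469e+06.
k=1: B_{2}/(2)! × [f^{(1)}(26) − f^{(1)}(4)] = 1/12 × (70304.0 − 256.000) = 5837.33.
After k=1: 2.61052e+06.
k=2: B_{4}/(4)! × [f^{(3)}(26) − f^{(3)}(4)] = −1/720 × (624.000 − 96.0000) = -0.733333.
After k=2: 2.61052e+06.
k=3: B_{6}/(6)! × [f^{(5)}(26) − f^{(5)}(4)] = 1/30240 × (0.00000 − 0.00000) = 0.00000.
After k=3: 2.61052e+06.
k=4: B_{8}/(8)! × [f^{(7)}(26) − f^{(7)}(4)] = −1/1209600 × (0.00000 − 0.00000) = 0.00000.

S_4 ≈ 2.61052e+06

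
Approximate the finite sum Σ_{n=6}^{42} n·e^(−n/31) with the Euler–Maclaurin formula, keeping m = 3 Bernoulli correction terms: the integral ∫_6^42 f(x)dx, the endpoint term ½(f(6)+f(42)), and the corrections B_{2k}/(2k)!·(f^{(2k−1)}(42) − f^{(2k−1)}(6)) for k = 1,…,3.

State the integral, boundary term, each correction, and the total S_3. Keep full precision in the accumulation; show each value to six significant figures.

S_3 ≈ 369.160

∫_6^42 x·e^(−x/31) dx evaluates to 361.333.
Endpoint term: (f(6) + f(42))/2 = (4.94418 + 10.8355)/2 = 7.88986.
Running total after boundary: 369.223.
Order-1 term: 1/12 · (-0.0915444 − 0.664540) = -0.0630071.
Partial sum through k=1: 369.160.
Order-2 term: −1/720 · (0.000441658 − 0.00240645) = 2.72888e-06.
Partial sum through k=2: 369.160.
Order-3 term: 1/30240 · (1.01829e-06 − 4.28865e-06) = -1.08147e-10.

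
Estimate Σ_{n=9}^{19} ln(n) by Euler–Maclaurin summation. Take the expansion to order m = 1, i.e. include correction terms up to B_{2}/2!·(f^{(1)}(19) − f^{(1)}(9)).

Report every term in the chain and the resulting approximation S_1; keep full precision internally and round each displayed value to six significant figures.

S_1 ≈ 28.7353

∫_9^19 ln(x) dx evaluates to 26.1693.
Boundary: ½(f(9) + f(19)) = ½(2.19722 + 2.94444) = 2.57083.
Running total after boundary: 28.7402.
k=1: B_{2}/(2)! × [f^{(1)}(19) − f^{(1)}(9)] = 1/12 × (0.0526316 − 0.111111) = -0.00487329.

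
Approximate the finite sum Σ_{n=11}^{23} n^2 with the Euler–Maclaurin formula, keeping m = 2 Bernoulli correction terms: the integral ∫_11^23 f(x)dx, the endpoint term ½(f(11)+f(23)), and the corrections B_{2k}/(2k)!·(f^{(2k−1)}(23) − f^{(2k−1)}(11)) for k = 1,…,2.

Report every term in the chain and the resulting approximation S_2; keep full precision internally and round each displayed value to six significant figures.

S_2 ≈ 3939.00

Integral: ∫_11^23 x^2 dx = 3612.00.
Endpoint term: (f(11) + f(23))/2 = (121.000 + 529.000)/2 = 325.000.
Running total after boundary: 3937.00.
k=1: B_{2}/(2)! × [f^{(1)}(23) − f^{(1)}(11)] = 1/12 × (46.0000 − 22.0000) = 2.00000.
After k=1: 3939.00.
k=2: B_{4}/(4)! × [f^{(3)}(23) − f^{(3)}(11)] = −1/720 × (0.00000 − 0.00000) = 0.00000.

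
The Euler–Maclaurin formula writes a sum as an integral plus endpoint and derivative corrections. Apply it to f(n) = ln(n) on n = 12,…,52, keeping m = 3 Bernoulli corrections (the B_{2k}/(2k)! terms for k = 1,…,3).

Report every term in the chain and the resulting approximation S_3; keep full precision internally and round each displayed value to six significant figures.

∫_12^52 ln(x) dx evaluates to 135.646.
½[f(12) + f(52)] = ½[2.48491 + 3.95124] = 3.21808.
Integral + boundary = 138.864.
k=1: B_{2}/(2)! × [f^{(1)}(52) − f^{(1)}(12)] = 1/12 × (0.0192308 − 0.0833333) = -0.00534188.
After k=1: 138.859.
k=2: B_{4}/(4)! × [f^{(3)}(52) − f^{(3)}(12)] = −1/720 × (1.42239e-05 − 0.00115741) = 1.58775e-06.
After k=2: 138.859.
k=3: B_{6}/(6)! × [f^{(5)}(52) − f^{(5)}(12)] = 1/30240 × (6.31240e-08 − 9.64506e-05) = -3.18742e-09.

S_3 ≈ 138.859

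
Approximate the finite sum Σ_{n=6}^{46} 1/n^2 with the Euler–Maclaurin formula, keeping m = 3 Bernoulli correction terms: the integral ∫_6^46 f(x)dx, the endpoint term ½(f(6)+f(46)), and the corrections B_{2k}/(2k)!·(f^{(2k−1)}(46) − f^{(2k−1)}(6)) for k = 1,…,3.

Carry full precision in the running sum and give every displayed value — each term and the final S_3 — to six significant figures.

S_3 ≈ 0.159818

The integral term ∫_6^46 1/x^2 dx = 0.144928.
½[f(6) + f(46)] = ½[0.0277778 + 0.000472590] = 0.0141252.
Running total after boundary: 0.159053.
k=1: B_{2}/(2)! × [f^{(1)}(46) − f^{(1)}(6)] = 1/12 × (-2.05474e-05 − (-0.00925926)) = 0.000769893.
Partial sum through k=1: 0.159823.
k=2: B_{4}/(4)! × [f^{(3)}(46) − f^{(3)}(6)] = −1/720 × (-1.16526e-07 − (-0.00308642)) = -4.28653e-06.
Partial sum through k=2: 0.159818.
k=3: B_{6}/(6)! × [f^{(5)}(46) − f^{(5)}(6)] = 1/30240 × (-1.65207e-09 − (-0.00257202)) = 8.50534e-08.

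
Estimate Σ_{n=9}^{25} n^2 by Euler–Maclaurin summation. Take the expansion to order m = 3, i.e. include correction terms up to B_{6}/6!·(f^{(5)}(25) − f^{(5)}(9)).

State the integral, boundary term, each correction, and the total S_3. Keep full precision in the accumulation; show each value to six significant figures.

Integral: ∫_9^25 x^2 dx = 4965.33.
Boundary: ½(f(9) + f(25)) = ½(81.0000 + 625.000) = 353.000.
So far: 5318.33.
Order-1 term: 1/12 · (50.0000 − 18.0000) = 2.66667.
Partial sum through k=1: 5321.00.
Order-2 term: −1/720 · (0.00000 − 0.00000) = 0.00000.
Partial sum through k=2: 5321.00.
Order-3 term: 1/30240 · (0.00000 − 0.00000) = 0.00000.

S_3 ≈ 5321.00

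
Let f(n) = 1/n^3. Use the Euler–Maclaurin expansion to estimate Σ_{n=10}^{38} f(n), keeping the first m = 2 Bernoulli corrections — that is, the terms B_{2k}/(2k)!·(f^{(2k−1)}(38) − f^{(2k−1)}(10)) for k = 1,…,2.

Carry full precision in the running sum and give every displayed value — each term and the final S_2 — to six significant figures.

S_2 ≈ 0.00518765

Integral: ∫_10^38 1/x^3 dx = 0.00465374.
Endpoint term: (f(10) + f(38))/2 = (0.00100000 + 1.82242e-05)/2 = 0.000509112.
So far: 0.00516285.
Correction k=1: B_{2}/2! · (f^{(1)}(38) − f^{(1)}(10)) = 1/12 · (-1.43876e-06 − (-0.000300000)) = 2.48801e-05.
Running total after k=1: 0.00518773.
Correction k=2: B_{4}/4! · (f^{(3)}(38) − f^{(3)}(10)) = −1/720 · (-1.99274e-08 − (-6.00000e-05)) = -8.33057e-08.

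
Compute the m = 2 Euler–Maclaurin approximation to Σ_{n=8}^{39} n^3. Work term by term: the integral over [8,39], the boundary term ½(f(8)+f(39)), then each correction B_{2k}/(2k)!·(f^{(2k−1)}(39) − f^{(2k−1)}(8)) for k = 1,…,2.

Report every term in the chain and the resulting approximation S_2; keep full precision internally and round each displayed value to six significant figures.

S_2 ≈ 607616

The integral term ∫_8^39 x^3 dx = 577336.
Endpoint term: (f(8) + f(39))/2 = (512.000 + 59319.0)/2 = 29915.5.
Running total after boundary: 607252.
k=1: B_{2}/(2)! × [f^{(1)}(39) − f^{(1)}(8)] = 1/12 × (4563.00 − 192.000) = 364.250.
After k=1: 607616.
k=2: B_{4}/(4)! × [f^{(3)}(39) − f^{(3)}(8)] = −1/720 × (6.00000 − 6.00000) = 0.00000.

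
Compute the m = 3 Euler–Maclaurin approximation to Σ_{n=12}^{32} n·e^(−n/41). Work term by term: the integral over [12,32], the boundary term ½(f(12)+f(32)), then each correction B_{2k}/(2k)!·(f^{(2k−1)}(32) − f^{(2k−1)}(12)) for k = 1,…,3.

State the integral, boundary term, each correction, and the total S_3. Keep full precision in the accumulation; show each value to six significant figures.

S_3 ≈ 262.053

The integral term ∫_12^32 x·e^(−x/41) dx = 250.280.
½[f(12) + f(32)] = ½[8.95510 + 14.6618] = 11.8085.
Running total after boundary: 262.089.
Correction k=1: B_{2}/2! · (f^{(1)}(32) − f^{(1)}(12)) = 1/12 · (0.100577 − 0.527842) = -0.0356054.
After k=1: 262.053.
Correction k=2: B_{4}/4! · (f^{(3)}(32) − f^{(3)}(12)) = −1/720 · (0.000604962 − 0.00120188) = 8.29051e-07.
After k=2: 262.053.
Correction k=3: B_{6}/6! · (f^{(5)}(32) − f^{(5)}(12)) = 1/30240 · (6.84172e-07 − 1.24316e-06) = -1.84851e-11.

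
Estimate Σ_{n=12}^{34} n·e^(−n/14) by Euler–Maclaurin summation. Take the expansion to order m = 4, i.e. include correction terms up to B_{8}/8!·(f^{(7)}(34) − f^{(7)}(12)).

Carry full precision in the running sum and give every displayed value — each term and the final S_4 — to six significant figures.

∫_12^34 x·e^(−x/14) dx evaluates to 95.2264.
½[f(12) + f(34)] = ½[5.09247 + 2.99753] = 4.04500.
Integral + boundary = 99.2714.
Order-1 term: 1/12 · (-0.125947 − 0.0606247) = -0.0155476.
Partial sum through k=1: 99.2558.
Order-2 term: −1/720 · (0.000257034 − 0.00463964) = 6.08696e-06.
Partial sum through k=2: 99.2558.
Order-3 term: 1/30240 · (5.90129e-06 − 4.57652e-05) = -1.31825e-09.
Partial sum through k=3: 99.2558.
Order-4 term: −1/1209600 · (5.35265e-08 − 3.46218e-07) = 2.41974e-13.

S_4 ≈ 99.2558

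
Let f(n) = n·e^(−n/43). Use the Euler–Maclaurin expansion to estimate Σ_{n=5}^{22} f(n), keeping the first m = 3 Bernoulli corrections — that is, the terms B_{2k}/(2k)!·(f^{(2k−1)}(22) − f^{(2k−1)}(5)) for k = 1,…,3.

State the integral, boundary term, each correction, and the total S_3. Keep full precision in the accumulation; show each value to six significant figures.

S_3 ≈ 170.552

∫_5^22 x·e^(−x/43) dx evaluates to 161.773.
Endpoint term: (f(5) + f(22))/2 = (4.45113 + 13.1894)/2 = 8.82027.
Integral + boundary = 170.593.
Correction k=1: B_{2}/2! · (f^{(1)}(22) − f^{(1)}(5)) = 1/12 · (0.292788 − 0.786712) = -0.0411603.
Partial sum through k=1: 170.552.
Correction k=2: B_{4}/4! · (f^{(3)}(22) − f^{(3)}(5)) = −1/720 · (0.000806829 − 0.00138841) = 8.07749e-07.
Partial sum through k=2: 170.552.
Correction k=3: B_{6}/6! · (f^{(5)}(22) − f^{(5)}(5)) = 1/30240 · (7.87078e-07 − 1.27168e-06) = -1.60252e-11.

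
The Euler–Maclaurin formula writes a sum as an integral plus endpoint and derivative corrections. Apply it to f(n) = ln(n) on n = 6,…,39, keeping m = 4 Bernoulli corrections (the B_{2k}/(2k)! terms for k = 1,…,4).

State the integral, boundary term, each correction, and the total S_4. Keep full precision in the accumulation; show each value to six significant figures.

The integral term ∫_6^39 ln(x) dx = 99.1283.
½[f(6) + f(39)] = ½[1.79176 + 3.66356] = 2.72766.
Integral + boundary = 101.856.
Order-1 term: 1/12 · (0.0256410 − 0.166667) = -0.0117521.
Running total after k=1: 101.844.
Order-2 term: −1/720 · (3.37160e-05 − 0.00925926) = 1.28133e-05.
Running total after k=2: 101.844.
Order-3 term: 1/30240 · (2.66004e-07 − 0.00308642) = -1.02055e-07.
Running total after k=3: 101.844.
Order-4 term: −1/1209600 · (5.24663e-09 − 0.00257202) = 2.12633e-09.

S_4 ≈ 101.844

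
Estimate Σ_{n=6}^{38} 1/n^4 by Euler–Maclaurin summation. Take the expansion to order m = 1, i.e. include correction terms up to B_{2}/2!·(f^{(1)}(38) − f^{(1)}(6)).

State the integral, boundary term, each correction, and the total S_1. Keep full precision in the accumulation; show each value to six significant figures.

S_1 ≈ 0.00196604

The integral term ∫_6^38 1/x^4 dx = 0.00153714.
½[f(6) + f(38)] = ½[0.000771605 + 4.79585e-07] = 0.000386042.
Integral + boundary = 0.00192318.
k=1: B_{2}/(2)! × [f^{(1)}(38) − f^{(1)}(6)] = 1/12 × (-5.04826e-08 − (-0.000514403)) = 4.28627e-05.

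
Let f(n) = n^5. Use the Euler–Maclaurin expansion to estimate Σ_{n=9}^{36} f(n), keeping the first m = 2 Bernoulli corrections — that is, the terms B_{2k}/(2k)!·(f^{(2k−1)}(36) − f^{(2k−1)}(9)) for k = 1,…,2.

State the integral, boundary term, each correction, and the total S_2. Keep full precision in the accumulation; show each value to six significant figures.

S_2 ≈ 3.93668e+08

The integral term ∫_9^36 x^5 dx = 3.62708e+08.
½[f(9) + f(36)] = ½[59049.0 + 6.04662e+07] = 3.02626e+07.
Running total after boundary: 3.92971e+08.
k=1: B_{2}/(2)! × [f^{(1)}(36) − f^{(1)}(9)] = 1/12 × (8.39808e+06 − 32805.0) = 697106.
Running total after k=1: 3.93668e+08.
k=2: B_{4}/(4)! × [f^{(3)}(36) − f^{(3)}(9)] = −1/720 × (77760.0 − 4860.00) = -101.250.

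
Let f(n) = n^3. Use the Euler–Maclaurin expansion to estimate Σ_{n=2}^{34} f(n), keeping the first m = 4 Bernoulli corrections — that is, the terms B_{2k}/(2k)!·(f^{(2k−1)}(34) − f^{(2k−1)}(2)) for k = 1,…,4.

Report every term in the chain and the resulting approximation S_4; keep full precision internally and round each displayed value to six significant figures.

∫_2^34 x^3 dx evaluates to 334080.
½[f(2) + f(34)] = ½[8.00000 + 39304.0] = 19656.0.
Running total after boundary: 353736.
k=1: B_{2}/(2)! × [f^{(1)}(34) − f^{(1)}(2)] = 1/12 × (3468.00 − 12.0000) = 288.000.
After k=1: 354024.
k=2: B_{4}/(4)! × [f^{(3)}(34) − f^{(3)}(2)] = −1/720 × (6.00000 − 6.00000) = 0.00000.
After k=2: 354024.
k=3: B_{6}/(6)! × [f^{(5)}(34) − f^{(5)}(2)] = 1/30240 × (0.00000 − 0.00000) = 0.00000.
After k=3: 354024.
k=4: B_{8}/(8)! × [f^{(7)}(34) − f^{(7)}(2)] = −1/1209600 × (0.00000 − 0.00000) = 0.00000.

S_4 ≈ 354024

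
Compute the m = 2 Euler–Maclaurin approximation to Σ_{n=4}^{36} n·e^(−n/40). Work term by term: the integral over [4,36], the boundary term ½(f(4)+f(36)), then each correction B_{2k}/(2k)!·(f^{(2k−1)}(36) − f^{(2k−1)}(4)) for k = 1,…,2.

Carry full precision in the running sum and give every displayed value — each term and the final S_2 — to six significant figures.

S_2 ≈ 365.606

The integral term ∫_4^36 x·e^(−x/40) dx = 356.542.
Endpoint term: (f(4) + f(36))/2 = (3.61935 + 14.6365)/2 = 9.12793.
Integral + boundary = 365.670.
k=1: B_{2}/(2)! × [f^{(1)}(36) − f^{(1)}(4)] = 1/12 × (0.0406570 − 0.814354) = -0.0644747.
Running total after k=1: 365.606.
k=2: B_{4}/(4)! × [f^{(3)}(36) − f^{(3)}(4)] = −1/720 × (0.000533623 − 0.00164002) = 1.53666e-06.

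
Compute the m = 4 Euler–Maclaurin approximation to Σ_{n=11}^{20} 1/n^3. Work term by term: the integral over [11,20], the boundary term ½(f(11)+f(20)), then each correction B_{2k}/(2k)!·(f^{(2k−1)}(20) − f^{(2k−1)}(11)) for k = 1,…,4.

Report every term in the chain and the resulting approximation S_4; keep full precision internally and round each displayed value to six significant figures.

Integral: ∫_11^20 1/x^3 dx = 0.00288223.
½[f(11) + f(20)] = ½[0.000751315 + 0.000125000] = 0.000438157.
Integral + boundary = 0.00332039.
Order-1 term: 1/12 · (-1.87500e-05 − (-0.000204904)) = 1.55128e-05.
Partial sum through k=1: 0.00333590.
Order-2 term: −1/720 · (-9.37500e-07 − (-3.38684e-05)) = -4.57374e-08.
Partial sum through k=2: 0.00333586.
Order-3 term: 1/30240 · (-9.84375e-08 − (-1.17560e-05)) = 3.85501e-10.
Partial sum through k=3: 0.00333586.
Order-4 term: −1/1209600 · (-1.77188e-08 − (-6.99530e-06)) = -5.76850e-12.

S_4 ≈ 0.00333586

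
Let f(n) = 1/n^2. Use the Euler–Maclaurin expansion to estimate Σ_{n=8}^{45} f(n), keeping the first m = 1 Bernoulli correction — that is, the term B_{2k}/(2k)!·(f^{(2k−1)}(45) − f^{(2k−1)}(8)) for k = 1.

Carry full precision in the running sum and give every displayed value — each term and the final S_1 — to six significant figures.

Integral: ∫_8^45 1/x^2 dx = 0.102778.
½[f(8) + f(45)] = ½[0.0156250 + 0.000493827] = 0.00805941.
Integral + boundary = 0.110837.
k=1: B_{2}/(2)! × [f^{(1)}(45) − f^{(1)}(8)] = 1/12 × (-2.19479e-05 − (-0.00390625)) = 0.000323692.

S_1 ≈ 0.111161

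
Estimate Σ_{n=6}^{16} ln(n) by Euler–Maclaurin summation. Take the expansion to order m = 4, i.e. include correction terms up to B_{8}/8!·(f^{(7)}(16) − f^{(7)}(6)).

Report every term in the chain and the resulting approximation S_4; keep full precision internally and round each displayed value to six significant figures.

Integral: ∫_6^16 ln(x) dx = 23.6109.
Endpoint term: (f(6) + f(16))/2 = (1.79176 + 2.77259)/2 = 2.28217.
Running total after boundary: 25.8930.
Order-1 term: 1/12 · (0.0625000 − 0.166667) = -0.00868056.
Running total after k=1: 25.8844.
Order-2 term: −1/720 · (0.000488281 − 0.00925926) = 1.21819e-05.
Running total after k=2: 25.8844.
Order-3 term: 1/30240 · (2.28882e-05 − 0.00308642) = -1.01307e-07.
Running total after k=3: 25.8844.
Order-4 term: −1/1209600 · (2.68221e-06 − 0.00257202) = 2.12412e-09.

S_4 ≈ 25.8844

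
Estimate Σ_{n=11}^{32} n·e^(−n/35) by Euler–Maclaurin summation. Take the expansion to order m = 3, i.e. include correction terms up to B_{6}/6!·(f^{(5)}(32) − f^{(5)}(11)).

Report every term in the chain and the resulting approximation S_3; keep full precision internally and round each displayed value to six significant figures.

S_3 ≈ 246.308

∫_11^32 x·e^(−x/35) dx evaluates to 235.917.
Endpoint term: (f(11) + f(32))/2 = (8.03341 + 12.8257)/2 = 10.4296.
Integral + boundary = 246.347.
Order-1 term: 1/12 · (0.0343545 − 0.500784) = -0.0388691.
Partial sum through k=1: 246.308.
Order-2 term: −1/720 · (0.000682416 − 0.00160115) = 1.27601e-06.
Partial sum through k=2: 246.308.
Order-3 term: 1/30240 · (1.09126e-06 − 2.28040e-06) = -3.93236e-11.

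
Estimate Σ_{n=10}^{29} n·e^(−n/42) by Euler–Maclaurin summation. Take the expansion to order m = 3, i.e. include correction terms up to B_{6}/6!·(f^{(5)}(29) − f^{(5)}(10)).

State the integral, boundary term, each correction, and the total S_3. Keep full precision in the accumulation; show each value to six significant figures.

∫_10^29 x·e^(−x/42) dx evaluates to 226.283.
Boundary: ½(f(10) + f(29)) = ½(7.88128 + 14.5388) = 11.2100.
Running total after boundary: 237.493.
k=1: B_{2}/(2)! × [f^{(1)}(29) − f^{(1)}(10)] = 1/12 × (0.155176 − 0.600478) = -0.0371085.
Partial sum through k=1: 237.456.
k=2: B_{4}/(4)! × [f^{(3)}(29) − f^{(3)}(10)] = −1/720 × (0.000656378 − 0.00123398) = 8.02220e-07.
Partial sum through k=2: 237.456.
k=3: B_{6}/(6)! × [f^{(5)}(29) − f^{(5)}(10)] = 1/30240 × (6.94324e-07 − 1.20609e-06) = -1.69235e-11.

S_3 ≈ 237.456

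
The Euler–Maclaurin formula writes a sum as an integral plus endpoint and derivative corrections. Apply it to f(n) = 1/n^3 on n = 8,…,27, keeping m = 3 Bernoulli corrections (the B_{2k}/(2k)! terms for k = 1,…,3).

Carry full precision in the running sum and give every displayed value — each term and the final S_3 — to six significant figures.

Integral: ∫_8^27 1/x^3 dx = 0.00712663.
½[f(8) + f(27)] = ½[0.00195312 + 5.08053e-05] = 0.00100197.
Running total after boundary: 0.00812859.
k=1: B_{2}/(2)! × [f^{(1)}(27) − f^{(1)}(8)] = 1/12 × (-5.64503e-06 − (-0.000732422)) = 6.05647e-05.
Partial sum through k=1: 0.00818916.
k=2: B_{4}/(4)! × [f^{(3)}(27) − f^{(3)}(8)] = −1/720 × (-1.54870e-07 − (-0.000228882)) = -3.17676e-07.
Partial sum through k=2: 0.00818884.
k=3: B_{6}/(6)! × [f^{(5)}(27) − f^{(5)}(8)] = 1/30240 × (-8.92258e-09 − (-0.000150204)) = 4.96676e-09.

S_3 ≈ 0.00818885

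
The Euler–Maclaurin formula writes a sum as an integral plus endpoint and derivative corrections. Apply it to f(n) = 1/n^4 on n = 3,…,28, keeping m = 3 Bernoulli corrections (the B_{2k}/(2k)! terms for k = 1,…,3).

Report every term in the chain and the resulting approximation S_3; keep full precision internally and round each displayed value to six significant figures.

S_3 ≈ 0.0198110

∫_3^28 1/x^4 dx evaluates to 0.0123305.
½[f(3) + f(28)] = ½[0.0123457 + 1.62693e-06] = 0.00617365.
So far: 0.0185041.
k=1: B_{2}/(2)! × [f^{(1)}(28) − f^{(1)}(3)] = 1/12 × (-2.32418e-07 − (-0.0164609)) = 0.00137172.
Partial sum through k=1: 0.0198759.
k=2: B_{4}/(4)! × [f^{(3)}(28) − f^{(3)}(3)] = −1/720 × (-8.89355e-09 − (-0.0548697)) = -7.62079e-05.
Partial sum through k=2: 0.0197997.
k=3: B_{6}/(6)! × [f^{(5)}(28) − f^{(5)}(3)] = 1/30240 × (-6.35253e-10 − (-0.341411)) = 1.12901e-05.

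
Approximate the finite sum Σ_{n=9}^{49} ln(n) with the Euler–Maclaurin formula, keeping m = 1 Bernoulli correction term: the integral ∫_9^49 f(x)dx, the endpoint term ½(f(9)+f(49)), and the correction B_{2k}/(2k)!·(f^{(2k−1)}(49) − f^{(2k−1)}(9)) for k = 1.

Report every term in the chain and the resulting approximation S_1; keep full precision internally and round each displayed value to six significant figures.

S_1 ≈ 133.961

Integral: ∫_9^49 ln(x) dx = 130.924.
Boundary: ½(f(9) + f(49)) = ½(2.19722 + 3.89182) = 3.04452.
Integral + boundary = 133.969.
Correction k=1: B_{2}/2! · (f^{(1)}(49) − f^{(1)}(9)) = 1/12 · (0.0204082 − 0.111111) = -0.00755858.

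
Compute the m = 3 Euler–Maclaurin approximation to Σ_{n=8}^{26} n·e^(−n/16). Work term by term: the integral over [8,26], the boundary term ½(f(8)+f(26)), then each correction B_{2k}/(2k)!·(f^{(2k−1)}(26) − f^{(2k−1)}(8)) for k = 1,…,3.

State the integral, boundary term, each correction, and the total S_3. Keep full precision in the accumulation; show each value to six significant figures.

∫_8^26 x·e^(−x/16) dx evaluates to 100.583.
Boundary: ½(f(8) + f(26)) = ½(4.85225 + 5.11970) = 4.98597.
Integral + boundary = 105.569.
k=1: B_{2}/(2)! × [f^{(1)}(26) − f^{(1)}(8)] = 1/12 × (-0.123070 − 0.303265) = -0.0355279.
Running total after k=1: 105.534.
k=2: B_{4}/(4)! × [f^{(3)}(26) − f^{(3)}(8)] = −1/720 × (0.00105763 − 0.00592315) = 6.75767e-06.
Running total after k=2: 105.534.
k=3: B_{6}/(6)! × [f^{(5)}(26) − f^{(5)}(8)] = 1/30240 × (1.01406e-05 − 4.16472e-05) = -1.04188e-09.

S_3 ≈ 105.534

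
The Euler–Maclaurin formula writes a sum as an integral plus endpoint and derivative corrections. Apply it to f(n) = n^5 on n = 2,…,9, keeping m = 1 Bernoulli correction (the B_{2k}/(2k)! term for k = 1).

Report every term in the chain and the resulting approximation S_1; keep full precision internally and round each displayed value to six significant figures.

S_1 ≈ 120830

The integral term ∫_2^9 x^5 dx = 88562.8.
½[f(2) + f(9)] = ½[32.0000 + 59049.0] = 29540.5.
Running total after boundary: 118103.
k=1: B_{2}/(2)! × [f^{(1)}(9) − f^{(1)}(2)] = 1/12 × (32805.0 − 80.0000) = 2727.08.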